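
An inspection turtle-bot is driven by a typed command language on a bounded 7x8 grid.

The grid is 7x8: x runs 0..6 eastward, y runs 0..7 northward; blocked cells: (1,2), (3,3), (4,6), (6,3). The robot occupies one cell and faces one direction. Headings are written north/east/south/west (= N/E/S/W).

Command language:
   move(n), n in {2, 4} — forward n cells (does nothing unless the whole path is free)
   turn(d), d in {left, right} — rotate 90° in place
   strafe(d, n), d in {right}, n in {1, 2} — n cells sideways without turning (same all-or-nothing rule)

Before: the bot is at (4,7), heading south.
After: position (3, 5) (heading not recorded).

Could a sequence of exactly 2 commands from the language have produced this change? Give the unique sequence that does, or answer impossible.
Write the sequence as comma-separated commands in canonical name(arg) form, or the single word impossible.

strafe(right, 1), move(2)

key: running move(2) before strafe(right, 1) would end elsewhere — order is forced
from: at (4,7), heading south
step 1 (strafe(right, 1)): at (3,7), heading south
step 2 (move(2)): at (3,5), heading south
no other 2-command option fits: unique.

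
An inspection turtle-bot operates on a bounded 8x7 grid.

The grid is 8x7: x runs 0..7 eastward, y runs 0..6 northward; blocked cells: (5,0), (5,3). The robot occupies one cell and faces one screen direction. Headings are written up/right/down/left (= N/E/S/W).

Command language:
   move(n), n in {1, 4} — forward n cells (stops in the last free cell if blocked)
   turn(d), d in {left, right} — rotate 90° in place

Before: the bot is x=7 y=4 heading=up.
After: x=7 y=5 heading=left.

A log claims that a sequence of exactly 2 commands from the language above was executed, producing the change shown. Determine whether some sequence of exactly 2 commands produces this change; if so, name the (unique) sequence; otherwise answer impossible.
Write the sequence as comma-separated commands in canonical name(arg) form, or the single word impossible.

move(1), turn(left)

key: cell and facing (now W) both changed — the 2 commands mix motion and turning
initial: x=7 y=4 heading=up
step 1 (move(1)): x=7 y=5 heading=up
step 2 (turn(left)): x=7 y=5 heading=left
no rival 2-sequence matches.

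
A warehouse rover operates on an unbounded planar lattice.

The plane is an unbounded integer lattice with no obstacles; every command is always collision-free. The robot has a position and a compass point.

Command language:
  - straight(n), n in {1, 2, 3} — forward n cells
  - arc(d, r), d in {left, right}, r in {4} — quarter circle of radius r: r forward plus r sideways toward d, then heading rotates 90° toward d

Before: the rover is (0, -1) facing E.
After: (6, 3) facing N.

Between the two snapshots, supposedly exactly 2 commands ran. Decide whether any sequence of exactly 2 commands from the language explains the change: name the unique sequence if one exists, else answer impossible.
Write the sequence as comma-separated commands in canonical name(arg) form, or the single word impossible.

key: running arc(left, 4) before straight(2) would end elsewhere — order is forced
start: (0, -1) facing E
1. straight(2) → (2, -1) facing E
2. arc(left, 4) → (6, 3) facing N
no other 2-command option fits: unique.

straight(2), arc(left, 4)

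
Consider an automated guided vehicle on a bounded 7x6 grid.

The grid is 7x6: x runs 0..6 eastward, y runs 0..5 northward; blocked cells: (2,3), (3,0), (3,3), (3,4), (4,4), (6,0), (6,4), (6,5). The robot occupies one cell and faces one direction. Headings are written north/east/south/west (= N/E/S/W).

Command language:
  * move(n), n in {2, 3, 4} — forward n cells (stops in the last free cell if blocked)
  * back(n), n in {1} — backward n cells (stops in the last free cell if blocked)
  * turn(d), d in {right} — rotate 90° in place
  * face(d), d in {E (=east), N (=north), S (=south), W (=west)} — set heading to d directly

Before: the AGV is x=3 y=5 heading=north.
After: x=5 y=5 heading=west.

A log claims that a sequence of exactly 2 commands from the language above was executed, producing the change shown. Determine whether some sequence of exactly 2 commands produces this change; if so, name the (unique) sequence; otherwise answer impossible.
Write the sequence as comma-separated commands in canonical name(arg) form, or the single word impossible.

every 2-command combo misses the target.

impossible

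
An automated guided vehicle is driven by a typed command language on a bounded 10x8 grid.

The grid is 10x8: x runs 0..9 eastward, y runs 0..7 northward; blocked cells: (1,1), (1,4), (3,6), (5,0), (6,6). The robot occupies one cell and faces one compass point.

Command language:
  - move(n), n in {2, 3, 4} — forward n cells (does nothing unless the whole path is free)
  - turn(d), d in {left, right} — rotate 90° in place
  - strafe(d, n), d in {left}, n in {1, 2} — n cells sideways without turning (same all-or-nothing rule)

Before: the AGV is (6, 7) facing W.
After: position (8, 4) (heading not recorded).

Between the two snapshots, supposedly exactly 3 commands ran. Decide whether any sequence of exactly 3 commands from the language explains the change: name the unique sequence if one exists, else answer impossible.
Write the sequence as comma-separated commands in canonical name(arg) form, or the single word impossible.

key: order matters: swapping turn(left) and move(3) lands elsewhere
initial: (6, 7) facing W
t=1 turn(left) ⇒ (6, 7) facing S
t=2 strafe(left, 2) ⇒ (8, 7) facing S
t=3 move(3) ⇒ (8, 4) facing S
all 343 alternatives checked — unique.

turn(left), strafe(left, 2), move(3)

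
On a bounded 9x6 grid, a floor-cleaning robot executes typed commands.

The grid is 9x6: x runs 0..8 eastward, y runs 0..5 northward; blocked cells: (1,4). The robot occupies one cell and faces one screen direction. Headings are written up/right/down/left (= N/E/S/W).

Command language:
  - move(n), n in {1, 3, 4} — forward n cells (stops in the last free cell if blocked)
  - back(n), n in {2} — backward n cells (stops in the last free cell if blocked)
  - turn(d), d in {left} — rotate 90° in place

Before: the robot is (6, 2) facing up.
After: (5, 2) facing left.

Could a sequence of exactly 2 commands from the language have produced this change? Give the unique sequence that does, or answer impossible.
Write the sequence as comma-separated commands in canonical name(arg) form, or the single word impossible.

key: order matters: swapping turn(left) and move(1) lands elsewhere
begin: (6, 2) facing up
[1] after turn(left): (6, 2) facing left
[2] after move(1): (5, 2) facing left
all 25 alternatives checked — unique.

turn(left), move(1)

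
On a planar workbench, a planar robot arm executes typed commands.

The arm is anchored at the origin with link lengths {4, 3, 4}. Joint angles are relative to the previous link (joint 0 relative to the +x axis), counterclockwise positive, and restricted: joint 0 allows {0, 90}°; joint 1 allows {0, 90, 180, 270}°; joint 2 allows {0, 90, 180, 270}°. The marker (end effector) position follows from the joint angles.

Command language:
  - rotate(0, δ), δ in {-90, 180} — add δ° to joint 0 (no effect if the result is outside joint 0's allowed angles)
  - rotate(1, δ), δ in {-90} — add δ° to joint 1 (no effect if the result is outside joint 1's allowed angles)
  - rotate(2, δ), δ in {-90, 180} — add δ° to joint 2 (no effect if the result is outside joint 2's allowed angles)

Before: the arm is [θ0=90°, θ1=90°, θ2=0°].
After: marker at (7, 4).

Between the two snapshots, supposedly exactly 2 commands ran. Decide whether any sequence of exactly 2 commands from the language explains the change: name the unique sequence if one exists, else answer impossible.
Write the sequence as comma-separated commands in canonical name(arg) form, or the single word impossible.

rotate(1, -90), rotate(1, -90)

start: [θ0=90°, θ1=90°, θ2=0°]
step 1 (rotate(1, -90)): [θ0=90°, θ1=0°, θ2=0°]
step 2 (rotate(1, -90)): [θ0=90°, θ1=270°, θ2=0°]
no other 2-command option fits: unique.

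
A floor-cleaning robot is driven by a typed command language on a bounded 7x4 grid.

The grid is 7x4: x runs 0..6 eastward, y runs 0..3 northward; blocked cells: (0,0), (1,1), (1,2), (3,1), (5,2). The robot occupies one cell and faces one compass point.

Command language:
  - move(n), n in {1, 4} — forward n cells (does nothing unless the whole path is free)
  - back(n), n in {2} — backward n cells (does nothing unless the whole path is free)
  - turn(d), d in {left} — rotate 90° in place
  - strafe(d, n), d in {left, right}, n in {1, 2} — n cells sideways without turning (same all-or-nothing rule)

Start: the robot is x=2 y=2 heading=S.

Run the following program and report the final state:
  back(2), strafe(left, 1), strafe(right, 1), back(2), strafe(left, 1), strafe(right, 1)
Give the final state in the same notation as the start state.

from: x=2 y=2 heading=S
step 1 (back(2)): x=2 y=2 heading=S
step 2 (strafe(left, 1)): x=3 y=2 heading=S
step 3 (strafe(right, 1)): x=2 y=2 heading=S
step 4 (back(2)): x=2 y=2 heading=S
step 5 (strafe(left, 1)): x=3 y=2 heading=S
step 6 (strafe(right, 1)): x=2 y=2 heading=S

x=2 y=2 heading=S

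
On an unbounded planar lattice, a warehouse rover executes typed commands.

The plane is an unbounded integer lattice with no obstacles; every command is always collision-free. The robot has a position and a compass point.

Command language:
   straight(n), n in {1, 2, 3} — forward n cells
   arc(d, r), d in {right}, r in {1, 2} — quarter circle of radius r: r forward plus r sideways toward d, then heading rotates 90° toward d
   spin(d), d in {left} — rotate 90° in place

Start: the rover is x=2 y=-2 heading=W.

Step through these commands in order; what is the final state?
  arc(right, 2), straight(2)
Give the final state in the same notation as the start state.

x=0 y=2 heading=N

initial: x=2 y=-2 heading=W
t=1 arc(right, 2) ⇒ x=0 y=0 heading=N
t=2 straight(2) ⇒ x=0 y=2 heading=N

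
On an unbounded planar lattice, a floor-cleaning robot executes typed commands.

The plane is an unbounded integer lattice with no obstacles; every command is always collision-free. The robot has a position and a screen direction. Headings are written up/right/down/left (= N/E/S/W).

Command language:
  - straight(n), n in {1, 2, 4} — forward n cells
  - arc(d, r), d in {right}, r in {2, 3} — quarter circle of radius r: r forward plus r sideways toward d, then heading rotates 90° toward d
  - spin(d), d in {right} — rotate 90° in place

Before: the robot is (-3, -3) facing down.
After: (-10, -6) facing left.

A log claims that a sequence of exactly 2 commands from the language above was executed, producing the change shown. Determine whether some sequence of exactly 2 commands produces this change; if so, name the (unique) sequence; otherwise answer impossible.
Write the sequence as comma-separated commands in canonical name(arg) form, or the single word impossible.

arc(right, 3), straight(4)

key: running straight(4) before arc(right, 3) would end elsewhere — order is forced
from: (-3, -3) facing down
1. arc(right, 3) → (-6, -6) facing left
2. straight(4) → (-10, -6) facing left
all 36 alternatives checked — unique.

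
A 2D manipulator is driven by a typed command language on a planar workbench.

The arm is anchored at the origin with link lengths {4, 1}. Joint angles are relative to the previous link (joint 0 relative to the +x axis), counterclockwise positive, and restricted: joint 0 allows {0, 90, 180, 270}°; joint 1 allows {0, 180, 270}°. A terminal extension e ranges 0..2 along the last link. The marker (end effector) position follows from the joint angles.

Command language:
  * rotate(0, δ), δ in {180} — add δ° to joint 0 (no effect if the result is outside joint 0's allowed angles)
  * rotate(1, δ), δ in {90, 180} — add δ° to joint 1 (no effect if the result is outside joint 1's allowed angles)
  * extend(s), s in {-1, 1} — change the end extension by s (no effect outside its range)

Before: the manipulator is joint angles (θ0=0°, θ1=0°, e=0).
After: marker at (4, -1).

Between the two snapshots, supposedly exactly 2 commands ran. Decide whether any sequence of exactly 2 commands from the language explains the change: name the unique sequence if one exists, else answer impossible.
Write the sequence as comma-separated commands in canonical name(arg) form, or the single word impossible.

key: order matters: swapping rotate(1, 180) and rotate(1, 90) lands elsewhere
initial: joint angles (θ0=0°, θ1=0°, e=0)
step 1 (rotate(1, 180)): joint angles (θ0=0°, θ1=180°, e=0)
step 2 (rotate(1, 90)): joint angles (θ0=0°, θ1=270°, e=0)
no other 2-command option fits: unique.

rotate(1, 180), rotate(1, 90)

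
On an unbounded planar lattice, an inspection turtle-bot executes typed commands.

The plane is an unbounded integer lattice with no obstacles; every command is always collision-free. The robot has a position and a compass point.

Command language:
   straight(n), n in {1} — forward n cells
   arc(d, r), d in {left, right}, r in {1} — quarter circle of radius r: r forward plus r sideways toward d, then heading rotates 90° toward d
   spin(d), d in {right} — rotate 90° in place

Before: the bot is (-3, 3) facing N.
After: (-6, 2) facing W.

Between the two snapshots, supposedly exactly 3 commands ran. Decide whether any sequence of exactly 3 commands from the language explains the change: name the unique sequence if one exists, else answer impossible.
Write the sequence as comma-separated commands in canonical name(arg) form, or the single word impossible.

arc(left, 1), arc(left, 1), arc(right, 1)

key: running arc(right, 1) before arc(left, 1) would end elsewhere — order is forced
initial: (-3, 3) facing N
[1] after arc(left, 1): (-4, 4) facing W
[2] after arc(left, 1): (-5, 3) facing S
[3] after arc(right, 1): (-6, 2) facing W
uniquely the one of 64 3-step routes that fits.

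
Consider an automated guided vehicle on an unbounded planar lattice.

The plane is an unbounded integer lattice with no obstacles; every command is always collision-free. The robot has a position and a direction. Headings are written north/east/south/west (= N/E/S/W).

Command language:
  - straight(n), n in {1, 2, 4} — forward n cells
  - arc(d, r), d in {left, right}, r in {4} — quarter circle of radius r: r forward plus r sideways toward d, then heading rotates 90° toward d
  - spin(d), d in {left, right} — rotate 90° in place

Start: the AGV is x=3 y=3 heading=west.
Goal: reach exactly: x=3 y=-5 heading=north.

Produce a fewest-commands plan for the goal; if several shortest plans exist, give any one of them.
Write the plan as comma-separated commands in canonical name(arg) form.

initial: x=3 y=3 heading=west
step 1 (arc(left, 4)): x=-1 y=-1 heading=south
step 2 (arc(left, 4)): x=3 y=-5 heading=east
step 3 (spin(left)): x=3 y=-5 heading=north
shorter routes all fall short; 3 is best.

arc(left, 4), arc(left, 4), spin(left)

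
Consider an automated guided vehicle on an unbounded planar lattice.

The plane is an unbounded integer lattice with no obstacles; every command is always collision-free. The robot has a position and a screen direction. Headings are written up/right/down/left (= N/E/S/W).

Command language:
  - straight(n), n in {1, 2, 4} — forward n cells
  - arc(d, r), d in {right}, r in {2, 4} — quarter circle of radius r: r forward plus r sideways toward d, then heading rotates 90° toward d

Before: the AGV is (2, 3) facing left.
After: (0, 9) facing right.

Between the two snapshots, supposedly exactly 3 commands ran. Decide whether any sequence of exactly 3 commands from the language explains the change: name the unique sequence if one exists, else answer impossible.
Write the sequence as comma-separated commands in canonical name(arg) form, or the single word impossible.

key: position moved to (0,9) AND the heading swung to E — translation plus rotation needed
start: (2, 3) facing left
1. straight(4) → (-2, 3) facing left
2. arc(right, 2) → (-4, 5) facing up
3. arc(right, 4) → (0, 9) facing right
all 125 alternatives checked — unique.

straight(4), arc(right, 2), arc(right, 4)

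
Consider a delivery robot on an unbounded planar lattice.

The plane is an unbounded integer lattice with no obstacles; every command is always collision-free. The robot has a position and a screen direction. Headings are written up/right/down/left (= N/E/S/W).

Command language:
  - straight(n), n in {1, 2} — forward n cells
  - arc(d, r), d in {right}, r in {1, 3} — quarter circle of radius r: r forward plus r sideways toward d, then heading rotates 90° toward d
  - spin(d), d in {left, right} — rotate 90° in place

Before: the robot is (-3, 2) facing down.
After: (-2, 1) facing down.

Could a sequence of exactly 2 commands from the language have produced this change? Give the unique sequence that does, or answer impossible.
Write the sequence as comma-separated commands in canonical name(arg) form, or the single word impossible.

key: still facing S at the end — net rotation zero over 2 steps
start: (-3, 2) facing down
1. spin(left) → (-3, 2) facing right
2. arc(right, 1) → (-2, 1) facing down
all 36 alternatives checked — unique.

spin(left), arc(right, 1)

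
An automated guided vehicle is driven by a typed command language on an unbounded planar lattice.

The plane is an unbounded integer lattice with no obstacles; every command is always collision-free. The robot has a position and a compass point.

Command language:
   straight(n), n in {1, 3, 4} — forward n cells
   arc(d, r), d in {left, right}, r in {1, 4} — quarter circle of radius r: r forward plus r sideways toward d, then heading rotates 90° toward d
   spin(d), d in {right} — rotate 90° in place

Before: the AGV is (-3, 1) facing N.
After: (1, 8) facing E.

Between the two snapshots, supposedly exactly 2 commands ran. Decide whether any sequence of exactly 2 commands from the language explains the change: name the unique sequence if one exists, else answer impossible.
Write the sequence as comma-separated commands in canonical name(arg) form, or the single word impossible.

straight(3), arc(right, 4)

key: cell and facing (now E) both changed — the 2 commands mix motion and turning
t0: (-3, 1) facing N
[1] after straight(3): (-3, 4) facing N
[2] after arc(right, 4): (1, 8) facing E
no rival 2-sequence matches.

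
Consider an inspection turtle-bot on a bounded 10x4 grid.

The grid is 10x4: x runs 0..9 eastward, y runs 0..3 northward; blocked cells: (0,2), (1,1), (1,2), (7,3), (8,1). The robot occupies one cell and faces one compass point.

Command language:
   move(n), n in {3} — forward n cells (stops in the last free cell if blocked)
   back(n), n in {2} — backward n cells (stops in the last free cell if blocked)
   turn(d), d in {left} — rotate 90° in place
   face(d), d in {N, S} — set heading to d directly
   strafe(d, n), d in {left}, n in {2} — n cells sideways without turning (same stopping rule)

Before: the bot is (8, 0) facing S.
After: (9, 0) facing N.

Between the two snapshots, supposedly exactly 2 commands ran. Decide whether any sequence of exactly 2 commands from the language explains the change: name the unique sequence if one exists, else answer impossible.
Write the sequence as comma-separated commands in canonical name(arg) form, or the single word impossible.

key: running face(N) before strafe(left, 2) would end elsewhere — order is forced
begin: (8, 0) facing S
step 1 (strafe(left, 2)): (9, 0) facing S
step 2 (face(N)): (9, 0) facing N
no rival 2-sequence matches.

strafe(left, 2), face(N)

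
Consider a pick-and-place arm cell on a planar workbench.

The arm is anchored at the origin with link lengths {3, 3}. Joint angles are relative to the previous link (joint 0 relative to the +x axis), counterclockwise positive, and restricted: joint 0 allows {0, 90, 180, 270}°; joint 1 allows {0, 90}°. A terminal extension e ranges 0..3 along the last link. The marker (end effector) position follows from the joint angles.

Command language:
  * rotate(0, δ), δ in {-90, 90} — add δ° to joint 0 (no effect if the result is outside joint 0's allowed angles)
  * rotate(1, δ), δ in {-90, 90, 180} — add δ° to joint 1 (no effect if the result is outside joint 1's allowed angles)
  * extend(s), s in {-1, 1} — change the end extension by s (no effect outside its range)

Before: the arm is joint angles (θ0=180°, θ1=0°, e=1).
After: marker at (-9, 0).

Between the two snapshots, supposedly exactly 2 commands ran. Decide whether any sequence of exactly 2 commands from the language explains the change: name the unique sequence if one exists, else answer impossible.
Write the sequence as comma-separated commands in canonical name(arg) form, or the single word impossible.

t0: joint angles (θ0=180°, θ1=0°, e=1)
step 1 (extend(1)): joint angles (θ0=180°, θ1=0°, e=2)
step 2 (extend(1)): joint angles (θ0=180°, θ1=0°, e=3)
uniquely the one of 49 2-step routes that fits.

extend(1), extend(1)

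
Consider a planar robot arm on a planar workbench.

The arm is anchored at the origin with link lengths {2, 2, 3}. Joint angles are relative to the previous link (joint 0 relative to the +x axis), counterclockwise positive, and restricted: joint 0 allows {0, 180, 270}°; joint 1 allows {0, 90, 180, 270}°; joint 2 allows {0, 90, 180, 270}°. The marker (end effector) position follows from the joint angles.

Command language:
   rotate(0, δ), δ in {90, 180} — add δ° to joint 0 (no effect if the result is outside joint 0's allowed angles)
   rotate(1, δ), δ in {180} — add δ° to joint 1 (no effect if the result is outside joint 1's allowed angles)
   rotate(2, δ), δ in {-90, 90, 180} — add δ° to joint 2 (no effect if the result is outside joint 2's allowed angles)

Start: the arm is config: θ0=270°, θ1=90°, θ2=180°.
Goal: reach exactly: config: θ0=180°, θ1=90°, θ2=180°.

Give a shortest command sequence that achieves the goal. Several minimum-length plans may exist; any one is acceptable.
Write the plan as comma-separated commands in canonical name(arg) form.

rotate(0, 90), rotate(0, 180)

start: config: θ0=270°, θ1=90°, θ2=180°
[1] after rotate(0, 90): config: θ0=0°, θ1=90°, θ2=180°
[2] after rotate(0, 180): config: θ0=180°, θ1=90°, θ2=180°
minimal: 2 command(s), checked below 2.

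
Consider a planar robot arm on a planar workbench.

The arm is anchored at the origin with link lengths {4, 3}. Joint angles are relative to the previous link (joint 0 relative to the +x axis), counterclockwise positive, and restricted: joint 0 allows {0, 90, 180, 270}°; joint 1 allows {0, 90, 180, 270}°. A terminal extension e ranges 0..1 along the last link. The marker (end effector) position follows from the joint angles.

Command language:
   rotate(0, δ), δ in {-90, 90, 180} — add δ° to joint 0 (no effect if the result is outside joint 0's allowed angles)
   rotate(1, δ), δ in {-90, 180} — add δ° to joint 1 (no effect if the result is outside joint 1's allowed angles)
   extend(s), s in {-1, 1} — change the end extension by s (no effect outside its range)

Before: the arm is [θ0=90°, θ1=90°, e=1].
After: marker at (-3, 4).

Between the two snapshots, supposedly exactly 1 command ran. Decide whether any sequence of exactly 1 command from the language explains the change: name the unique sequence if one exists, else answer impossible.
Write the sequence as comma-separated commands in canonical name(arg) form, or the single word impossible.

t0: [θ0=90°, θ1=90°, e=1]
1. extend(-1) → [θ0=90°, θ1=90°, e=0]
no rival 1-sequence matches.

extend(-1)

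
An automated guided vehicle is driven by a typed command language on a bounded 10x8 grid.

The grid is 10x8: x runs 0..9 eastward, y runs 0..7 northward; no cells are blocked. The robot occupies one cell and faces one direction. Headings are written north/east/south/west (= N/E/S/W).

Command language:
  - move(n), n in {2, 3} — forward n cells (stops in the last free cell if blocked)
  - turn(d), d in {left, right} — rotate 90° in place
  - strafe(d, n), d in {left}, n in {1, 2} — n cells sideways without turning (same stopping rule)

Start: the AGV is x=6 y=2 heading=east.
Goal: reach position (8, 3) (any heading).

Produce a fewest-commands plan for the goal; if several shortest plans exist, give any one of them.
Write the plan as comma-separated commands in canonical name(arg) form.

begin: x=6 y=2 heading=east
t=1 strafe(left, 1) ⇒ x=6 y=3 heading=east
t=2 move(2) ⇒ x=8 y=3 heading=east
no 1-step plan works, so 2 is optimal.

strafe(left, 1), move(2)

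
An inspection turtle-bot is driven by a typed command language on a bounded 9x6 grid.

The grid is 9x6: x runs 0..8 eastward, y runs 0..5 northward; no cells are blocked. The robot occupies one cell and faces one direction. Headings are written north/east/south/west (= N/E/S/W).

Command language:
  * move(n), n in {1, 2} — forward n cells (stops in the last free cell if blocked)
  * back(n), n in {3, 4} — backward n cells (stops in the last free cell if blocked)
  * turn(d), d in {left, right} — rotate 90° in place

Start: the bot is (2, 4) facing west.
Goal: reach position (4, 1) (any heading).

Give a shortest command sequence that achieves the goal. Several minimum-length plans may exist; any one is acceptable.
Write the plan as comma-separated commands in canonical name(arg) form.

initial: (2, 4) facing west
[1] after move(2): (0, 4) facing west
[2] after back(4): (4, 4) facing west
[3] after turn(right): (4, 4) facing north
[4] after back(3): (4, 1) facing north
nothing shorter than 4 reaches the goal.

move(2), back(4), turn(right), back(3)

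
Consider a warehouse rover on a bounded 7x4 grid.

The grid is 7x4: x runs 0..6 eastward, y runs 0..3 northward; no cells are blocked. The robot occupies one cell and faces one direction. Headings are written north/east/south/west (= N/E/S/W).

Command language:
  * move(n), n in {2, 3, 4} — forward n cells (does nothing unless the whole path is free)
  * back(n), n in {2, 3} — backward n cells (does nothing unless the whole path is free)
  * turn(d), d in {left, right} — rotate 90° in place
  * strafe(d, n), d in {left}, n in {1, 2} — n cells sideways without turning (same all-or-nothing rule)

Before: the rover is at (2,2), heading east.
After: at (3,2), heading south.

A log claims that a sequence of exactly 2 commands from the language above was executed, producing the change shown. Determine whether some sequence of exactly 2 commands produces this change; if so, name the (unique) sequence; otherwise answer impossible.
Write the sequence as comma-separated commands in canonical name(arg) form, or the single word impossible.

key: position moved to (3,2) AND the heading swung to S — translation plus rotation needed
from: at (2,2), heading east
1. turn(right) → at (2,2), heading south
2. strafe(left, 1) → at (3,2), heading south
uniquely the one of 81 2-step routes that fits.

turn(right), strafe(left, 1)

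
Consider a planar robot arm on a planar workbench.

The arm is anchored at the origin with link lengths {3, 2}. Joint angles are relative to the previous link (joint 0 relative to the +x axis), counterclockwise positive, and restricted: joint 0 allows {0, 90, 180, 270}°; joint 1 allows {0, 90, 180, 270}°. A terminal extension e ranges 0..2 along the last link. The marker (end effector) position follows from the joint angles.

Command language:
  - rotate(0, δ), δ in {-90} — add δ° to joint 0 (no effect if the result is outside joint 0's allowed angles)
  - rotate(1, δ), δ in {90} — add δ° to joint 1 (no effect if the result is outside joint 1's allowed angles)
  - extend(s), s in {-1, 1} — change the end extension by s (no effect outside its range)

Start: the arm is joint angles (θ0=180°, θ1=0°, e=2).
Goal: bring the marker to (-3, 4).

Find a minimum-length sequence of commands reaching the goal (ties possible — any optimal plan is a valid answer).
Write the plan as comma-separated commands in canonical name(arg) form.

t0: joint angles (θ0=180°, θ1=0°, e=2)
t=1 rotate(1, 90) ⇒ joint angles (θ0=180°, θ1=90°, e=2)
t=2 rotate(1, 90) ⇒ joint angles (θ0=180°, θ1=180°, e=2)
t=3 rotate(1, 90) ⇒ joint angles (θ0=180°, θ1=270°, e=2)
minimal: 3 command(s), checked below 3.

rotate(1, 90), rotate(1, 90), rotate(1, 90)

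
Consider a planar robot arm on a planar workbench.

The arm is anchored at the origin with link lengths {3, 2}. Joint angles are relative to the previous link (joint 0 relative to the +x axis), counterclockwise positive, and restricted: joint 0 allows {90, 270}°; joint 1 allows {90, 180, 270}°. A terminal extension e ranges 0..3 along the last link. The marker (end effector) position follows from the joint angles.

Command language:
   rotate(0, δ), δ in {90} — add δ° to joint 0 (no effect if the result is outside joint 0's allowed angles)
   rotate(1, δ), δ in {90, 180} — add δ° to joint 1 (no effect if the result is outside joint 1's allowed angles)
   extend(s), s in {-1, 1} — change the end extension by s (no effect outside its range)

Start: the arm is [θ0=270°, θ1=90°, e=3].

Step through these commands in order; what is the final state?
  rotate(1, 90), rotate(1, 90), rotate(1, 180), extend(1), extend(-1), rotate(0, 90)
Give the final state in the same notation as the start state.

[θ0=270°, θ1=90°, e=2]

initial: [θ0=270°, θ1=90°, e=3]
step 1 (rotate(1, 90)): [θ0=270°, θ1=180°, e=3]
step 2 (rotate(1, 90)): [θ0=270°, θ1=270°, e=3]
step 3 (rotate(1, 180)): [θ0=270°, θ1=90°, e=3]
step 4 (extend(1)): [θ0=270°, θ1=90°, e=3]
step 5 (extend(-1)): [θ0=270°, θ1=90°, e=2]
step 6 (rotate(0, 90)): [θ0=270°, θ1=90°, e=2]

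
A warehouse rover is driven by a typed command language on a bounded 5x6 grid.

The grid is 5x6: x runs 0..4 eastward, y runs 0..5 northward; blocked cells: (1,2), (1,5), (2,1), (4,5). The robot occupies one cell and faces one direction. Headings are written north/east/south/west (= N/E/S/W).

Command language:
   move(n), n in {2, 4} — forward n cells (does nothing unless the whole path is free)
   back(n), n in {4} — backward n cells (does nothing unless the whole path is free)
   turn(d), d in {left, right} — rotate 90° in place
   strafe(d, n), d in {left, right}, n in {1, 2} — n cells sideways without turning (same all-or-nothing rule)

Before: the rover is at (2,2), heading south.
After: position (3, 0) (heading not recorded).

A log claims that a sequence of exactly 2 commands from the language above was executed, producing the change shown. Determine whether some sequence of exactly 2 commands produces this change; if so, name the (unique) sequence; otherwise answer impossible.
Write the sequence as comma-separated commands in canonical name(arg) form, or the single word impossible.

strafe(left, 1), move(2)

key: running move(2) before strafe(left, 1) would end elsewhere — order is forced
t0: at (2,2), heading south
step 1 (strafe(left, 1)): at (3,2), heading south
step 2 (move(2)): at (3,0), heading south
uniquely the one of 81 2-step routes that fits.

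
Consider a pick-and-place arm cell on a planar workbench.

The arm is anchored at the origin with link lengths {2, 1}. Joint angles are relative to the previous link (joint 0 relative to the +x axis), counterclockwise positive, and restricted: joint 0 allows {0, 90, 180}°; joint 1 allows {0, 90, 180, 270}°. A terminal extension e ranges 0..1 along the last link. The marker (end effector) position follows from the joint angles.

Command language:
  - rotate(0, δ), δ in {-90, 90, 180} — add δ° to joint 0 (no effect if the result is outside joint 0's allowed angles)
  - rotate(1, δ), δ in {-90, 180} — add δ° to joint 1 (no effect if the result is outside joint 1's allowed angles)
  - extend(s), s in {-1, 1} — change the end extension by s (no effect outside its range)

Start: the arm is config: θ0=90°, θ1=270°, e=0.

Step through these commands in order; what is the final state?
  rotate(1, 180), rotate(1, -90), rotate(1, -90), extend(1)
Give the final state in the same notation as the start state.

from: config: θ0=90°, θ1=270°, e=0
t=1 rotate(1, 180) ⇒ config: θ0=90°, θ1=90°, e=0
t=2 rotate(1, -90) ⇒ config: θ0=90°, θ1=0°, e=0
t=3 rotate(1, -90) ⇒ config: θ0=90°, θ1=270°, e=0
t=4 extend(1) ⇒ config: θ0=90°, θ1=270°, e=1

config: θ0=90°, θ1=270°, e=1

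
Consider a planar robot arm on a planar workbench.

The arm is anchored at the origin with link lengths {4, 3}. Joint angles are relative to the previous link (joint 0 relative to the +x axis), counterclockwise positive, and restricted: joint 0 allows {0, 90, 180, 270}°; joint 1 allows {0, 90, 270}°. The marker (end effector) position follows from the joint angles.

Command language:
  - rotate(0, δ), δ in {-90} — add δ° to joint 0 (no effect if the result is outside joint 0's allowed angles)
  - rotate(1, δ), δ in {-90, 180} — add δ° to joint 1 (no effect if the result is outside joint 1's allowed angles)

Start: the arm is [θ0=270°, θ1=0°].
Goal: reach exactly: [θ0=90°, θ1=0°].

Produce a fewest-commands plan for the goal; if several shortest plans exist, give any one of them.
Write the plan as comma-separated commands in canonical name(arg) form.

start: [θ0=270°, θ1=0°]
step 1 (rotate(0, -90)): [θ0=180°, θ1=0°]
step 2 (rotate(0, -90)): [θ0=90°, θ1=0°]
no 1-step plan works, so 2 is optimal.

rotate(0, -90), rotate(0, -90)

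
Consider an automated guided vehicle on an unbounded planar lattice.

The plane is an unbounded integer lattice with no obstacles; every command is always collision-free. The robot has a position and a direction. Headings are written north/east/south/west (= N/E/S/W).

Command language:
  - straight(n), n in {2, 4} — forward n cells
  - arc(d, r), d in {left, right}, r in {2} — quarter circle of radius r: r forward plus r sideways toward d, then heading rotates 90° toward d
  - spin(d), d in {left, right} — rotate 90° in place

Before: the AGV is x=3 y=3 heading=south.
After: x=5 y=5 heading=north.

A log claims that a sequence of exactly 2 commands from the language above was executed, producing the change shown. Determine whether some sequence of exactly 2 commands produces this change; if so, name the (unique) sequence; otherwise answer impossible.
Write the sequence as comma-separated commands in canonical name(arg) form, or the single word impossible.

key: running arc(left, 2) before spin(left) would end elsewhere — order is forced
begin: x=3 y=3 heading=south
t=1 spin(left) ⇒ x=3 y=3 heading=east
t=2 arc(left, 2) ⇒ x=5 y=5 heading=north
uniquely the one of 36 2-step routes that fits.

spin(left), arc(left, 2)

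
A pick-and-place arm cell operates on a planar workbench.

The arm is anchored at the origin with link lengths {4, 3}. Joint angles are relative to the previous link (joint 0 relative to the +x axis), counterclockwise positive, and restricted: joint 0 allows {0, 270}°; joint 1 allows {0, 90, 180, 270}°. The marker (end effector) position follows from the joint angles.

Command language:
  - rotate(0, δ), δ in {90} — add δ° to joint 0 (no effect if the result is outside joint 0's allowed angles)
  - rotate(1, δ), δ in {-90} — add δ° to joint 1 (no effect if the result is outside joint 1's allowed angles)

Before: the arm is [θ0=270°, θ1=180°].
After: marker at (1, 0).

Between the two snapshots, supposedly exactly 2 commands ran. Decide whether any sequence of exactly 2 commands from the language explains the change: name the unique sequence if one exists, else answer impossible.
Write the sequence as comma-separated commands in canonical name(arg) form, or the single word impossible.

start: [θ0=270°, θ1=180°]
1. rotate(0, 90) → [θ0=0°, θ1=180°]
2. rotate(0, 90) → [θ0=0°, θ1=180°]
no other 2-command option fits: unique.

rotate(0, 90), rotate(0, 90)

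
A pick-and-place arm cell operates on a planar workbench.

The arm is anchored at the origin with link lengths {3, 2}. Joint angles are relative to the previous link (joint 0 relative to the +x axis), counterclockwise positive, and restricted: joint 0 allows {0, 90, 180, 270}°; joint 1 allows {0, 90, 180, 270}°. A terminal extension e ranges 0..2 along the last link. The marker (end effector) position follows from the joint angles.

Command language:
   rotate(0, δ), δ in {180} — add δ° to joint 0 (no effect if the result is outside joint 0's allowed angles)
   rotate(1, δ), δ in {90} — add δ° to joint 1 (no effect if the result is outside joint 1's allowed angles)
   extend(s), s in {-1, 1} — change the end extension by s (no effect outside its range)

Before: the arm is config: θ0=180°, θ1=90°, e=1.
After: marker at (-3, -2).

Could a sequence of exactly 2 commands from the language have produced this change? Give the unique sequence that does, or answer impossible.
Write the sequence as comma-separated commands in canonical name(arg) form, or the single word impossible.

begin: config: θ0=180°, θ1=90°, e=1
[1] after extend(-1): config: θ0=180°, θ1=90°, e=0
[2] after extend(-1): config: θ0=180°, θ1=90°, e=0
all 16 alternatives checked — unique.

extend(-1), extend(-1)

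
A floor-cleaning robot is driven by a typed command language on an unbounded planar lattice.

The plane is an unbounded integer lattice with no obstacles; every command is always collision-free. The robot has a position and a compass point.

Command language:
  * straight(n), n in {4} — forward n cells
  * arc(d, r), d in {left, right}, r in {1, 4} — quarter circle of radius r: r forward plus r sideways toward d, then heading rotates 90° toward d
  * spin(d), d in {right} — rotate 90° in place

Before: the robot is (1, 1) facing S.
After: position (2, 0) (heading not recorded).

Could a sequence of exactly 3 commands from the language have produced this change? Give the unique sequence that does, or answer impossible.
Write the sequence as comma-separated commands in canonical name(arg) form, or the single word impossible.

key: order matters: swapping arc(left, 1) and spin(right) lands elsewhere
begin: (1, 1) facing S
step 1 (arc(left, 1)): (2, 0) facing E
step 2 (spin(right)): (2, 0) facing S
step 3 (spin(right)): (2, 0) facing W
all 216 alternatives checked — unique.

arc(left, 1), spin(right), spin(right)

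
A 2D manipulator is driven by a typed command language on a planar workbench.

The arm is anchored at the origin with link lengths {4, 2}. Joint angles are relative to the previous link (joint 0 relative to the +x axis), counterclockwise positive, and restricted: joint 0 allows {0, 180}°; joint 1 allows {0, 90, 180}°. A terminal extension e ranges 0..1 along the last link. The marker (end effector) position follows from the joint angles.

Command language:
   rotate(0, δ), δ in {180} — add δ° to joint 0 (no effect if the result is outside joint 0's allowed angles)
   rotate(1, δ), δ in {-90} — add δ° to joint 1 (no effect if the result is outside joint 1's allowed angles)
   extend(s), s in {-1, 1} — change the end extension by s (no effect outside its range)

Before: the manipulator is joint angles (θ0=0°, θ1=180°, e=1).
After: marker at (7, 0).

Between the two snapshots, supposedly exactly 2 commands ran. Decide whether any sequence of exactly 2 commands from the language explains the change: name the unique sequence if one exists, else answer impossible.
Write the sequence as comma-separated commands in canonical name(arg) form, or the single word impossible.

rotate(1, -90), rotate(1, -90)

initial: joint angles (θ0=0°, θ1=180°, e=1)
1. rotate(1, -90) → joint angles (θ0=0°, θ1=90°, e=1)
2. rotate(1, -90) → joint angles (θ0=0°, θ1=0°, e=1)
all 16 alternatives checked — unique.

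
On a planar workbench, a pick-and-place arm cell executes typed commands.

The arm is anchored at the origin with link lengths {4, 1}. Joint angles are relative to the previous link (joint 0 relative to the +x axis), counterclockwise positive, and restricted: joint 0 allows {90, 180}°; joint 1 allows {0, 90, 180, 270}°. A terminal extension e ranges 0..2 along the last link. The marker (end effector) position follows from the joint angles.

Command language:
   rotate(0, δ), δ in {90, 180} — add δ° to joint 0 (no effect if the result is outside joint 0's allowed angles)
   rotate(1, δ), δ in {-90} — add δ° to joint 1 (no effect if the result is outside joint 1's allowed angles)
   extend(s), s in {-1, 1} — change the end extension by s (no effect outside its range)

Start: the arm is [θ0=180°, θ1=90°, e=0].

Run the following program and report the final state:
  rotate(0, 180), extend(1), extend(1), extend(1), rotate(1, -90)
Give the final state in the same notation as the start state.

from: [θ0=180°, θ1=90°, e=0]
1. rotate(0, 180) → [θ0=180°, θ1=90°, e=0]
2. extend(1) → [θ0=180°, θ1=90°, e=1]
3. extend(1) → [θ0=180°, θ1=90°, e=2]
4. extend(1) → [θ0=180°, θ1=90°, e=2]
5. rotate(1, -90) → [θ0=180°, θ1=0°, e=2]

[θ0=180°, θ1=0°, e=2]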